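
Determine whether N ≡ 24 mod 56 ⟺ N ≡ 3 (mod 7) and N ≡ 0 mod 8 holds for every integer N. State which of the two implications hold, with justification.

[⇒] Suppose N ≡ 24 (mod 56); write N = 56j + 24. Since 7 ∣ 56, reducing mod 7 gives N ≡ 24 ≡ 3 (mod 7); since 8 ∣ 56, reducing mod 8 gives N ≡ 24 ≡ 0 (mod 8).

[⇐] Conversely, if N ≡ 3 (mod 7) and N ≡ 0 (mod 8), then by the Chinese remainder theorem N ≡ 24 (mod 56). This is exactly N ≡ 24 (mod 56).

The biconditional holds.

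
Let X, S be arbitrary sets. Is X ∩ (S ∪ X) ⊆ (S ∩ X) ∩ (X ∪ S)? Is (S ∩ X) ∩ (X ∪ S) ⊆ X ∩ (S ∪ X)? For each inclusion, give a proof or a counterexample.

Forward inclusion. This inclusion fails. Take X = {1}, S = ∅; then 1 ∈ X ∩ (S ∪ X) but 1 ∉ (S ∩ X) ∩ (X ∪ S).

Reverse inclusion. Let x ∈ (S ∩ X) ∩ (X ∪ S). Then x ∈ X ∩ S, from which x ∈ X ∩ (S ∪ X).

Only the reverse inclusion holds.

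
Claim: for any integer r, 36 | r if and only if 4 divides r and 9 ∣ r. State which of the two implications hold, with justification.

Forward direction. If 36 ∣ r, write r = 36q. Since 36 = 9·4, r = 4·(9q), so 4 ∣ r; and since 36 = 4·9, r = 9·(4q), so 9 ∣ r.

Converse. Suppose 4 ∣ r and 9 ∣ r. Any common multiple of 4 and 9 is a multiple of their lcm; here gcd(4, 9) = 1, so lcm(4, 9) = 4·9 = 36, so 36 ∣ r.

The biconditional holds.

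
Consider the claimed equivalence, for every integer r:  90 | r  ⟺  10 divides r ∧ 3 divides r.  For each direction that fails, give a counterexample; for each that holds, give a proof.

Not equivalent: only (⇒) holds.

Forward direction. If 90 ∣ r, write r = 90q. Since 90 = 9·10, r = 10·(9q), so 10 ∣ r; and since 90 = 30·3, r = 3·(30q), so 3 ∣ r.

Converse. This fails: take r = 30. Both 10 ∣ 30 and 3 ∣ 30, yet 30 is not a multiple of 90 (since 30 = 0·90 + 30), so 90 ∤ 30.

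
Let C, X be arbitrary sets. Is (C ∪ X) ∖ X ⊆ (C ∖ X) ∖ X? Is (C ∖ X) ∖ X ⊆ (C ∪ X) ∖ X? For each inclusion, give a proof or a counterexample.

Forward inclusion. Let x ∈ (C ∪ X) ∖ X. Then x ∈ C and x ∉ X, from which x ∈ (C ∖ X) ∖ X.

Reverse inclusion. Let x ∈ (C ∖ X) ∖ X. Then x ∈ C and x ∉ X, from which x ∈ (C ∪ X) ∖ X.

Both inclusions hold.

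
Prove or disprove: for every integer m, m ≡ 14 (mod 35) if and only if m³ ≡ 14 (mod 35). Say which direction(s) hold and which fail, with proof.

Equivalent; both directions hold.

Forward direction. Suppose m ≡ 14 (mod 35). Write m = 35j + 14. Then (35j + 14)³ = 42875j³ + 51450j² + 20580j + 2744 = 35(1225j³ + 1470j² + 588j + 78) + 14, so m³ ≡ 14 (mod 35).

Converse. Suppose m³ ≡ 14 (mod 35). The only residue r in {0, …, 34} with r³ ≡ 14 (mod 35) is r = 14, so m ≡ 14 (mod 35).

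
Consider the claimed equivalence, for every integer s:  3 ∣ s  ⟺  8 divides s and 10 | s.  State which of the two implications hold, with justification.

Both directions fail.

[⇒] This fails: take s = 3. Certainly 3 ∣ 3, but 8 ∤ 3.

[⇐] This fails: take s = 40. Both 8 ∣ 40 and 10 ∣ 40, yet 40 is not a multiple of 3 (since 40 = 13·3 + 1), so 3 ∤ 40.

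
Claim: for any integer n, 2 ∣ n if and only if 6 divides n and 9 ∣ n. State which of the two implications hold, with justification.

Only the converse holds.

Converse. Suppose 6 ∣ n and 9 ∣ n. Any common multiple of 6 and 9 is a multiple of their lcm; here lcm(6, 9) = 6·9/gcd(6, 9) = 54/3 = 18, so 18 ∣ n. Since 2 ∣ 18, it follows that 2 ∣ n.

Forward direction. This fails: take n = 2. Certainly 2 ∣ 2, but 6 ∤ 2.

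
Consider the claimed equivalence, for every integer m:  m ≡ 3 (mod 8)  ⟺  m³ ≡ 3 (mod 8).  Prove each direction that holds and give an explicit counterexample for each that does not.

Equivalent; both directions hold.

(⟸) For the converse, argue contrapositively. If m ≢ 3 (mod 8), then m is congruent to one of 0, 1, 2, 4, 5, 6, 7 modulo 8, and these give m³ ≡ 0, 1, 0, 0, 5, 0, 7 respectively — never 3.

(⟹) Suppose m ≡ 3 (mod 8). Write m = 8j + 3. Then (8j + 3)³ = 512j³ + 576j² + 216j + 27 = 8(64j³ + 72j² + 27j + 3) + 3, so m³ ≡ 3 (mod 8).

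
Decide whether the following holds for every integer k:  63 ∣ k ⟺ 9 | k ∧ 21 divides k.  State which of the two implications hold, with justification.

The biconditional holds.

(→) If 63 ∣ k, write k = 63q. Since 63 = 7·9, k = 9·(7q), so 9 ∣ k; and since 63 = 3·21, k = 21·(3q), so 21 ∣ k.

(←) Suppose 9 ∣ k and 21 ∣ k. Any common multiple of 9 and 21 is a multiple of their lcm; here lcm(9, 21) = 9·21/gcd(9, 21) = 189/3 = 63, so 63 ∣ k.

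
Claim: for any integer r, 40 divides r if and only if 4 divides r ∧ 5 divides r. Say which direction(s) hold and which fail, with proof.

Only the forward direction holds.

(⟸) This fails: take r = 20. Both 4 ∣ 20 and 5 ∣ 20, yet 20 is not a multiple of 40 (since 20 = 0·40 + 20), so 40 ∤ 20.

(⟹) If 40 ∣ r, write r = 40q. Since 40 = 10·4, r = 4·(10q), so 4 ∣ r; and since 40 = 8·5, r = 5·(8q), so 5 ∣ r.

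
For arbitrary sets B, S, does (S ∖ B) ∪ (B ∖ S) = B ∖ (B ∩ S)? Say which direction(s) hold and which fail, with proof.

Only the reverse inclusion holds.

Forward inclusion. This inclusion fails. Take B = ∅, S = {1}; then 1 ∈ (S ∖ B) ∪ (B ∖ S) but 1 ∉ B ∖ (B ∩ S).

Reverse inclusion. Let x ∈ B ∖ (B ∩ S). Then x ∈ B and x ∉ S, from which x ∈ (S ∖ B) ∪ (B ∖ S).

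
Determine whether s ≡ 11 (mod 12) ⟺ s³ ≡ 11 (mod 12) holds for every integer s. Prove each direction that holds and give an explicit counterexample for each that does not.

Equivalent; both directions hold.

(⇒) Suppose s ≡ 11 (mod 12). Write s = 12j + 11. Then (12j + 11)³ = 1728j³ + 4752j² + 4356j + 1331 = 12(144j³ + 396j² + 363j + 110) + 11, so s³ ≡ 11 (mod 12).

(⇐) For the converse, argue contrapositively. If s ≢ 11 (mod 12), then s is congruent to one of 0, 1, 2, 3, 4, 5, 6, 7, 8, 9, 10 modulo 12, and these give s³ ≡ 0, 1, 8, 3, 4, 5, 0, 7, 8, 9, 4 respectively — never 11.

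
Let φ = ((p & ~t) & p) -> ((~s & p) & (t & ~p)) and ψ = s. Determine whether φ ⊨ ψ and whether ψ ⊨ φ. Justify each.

Both directions fail.

[⇒] This fails. Under t = F, p = F, s = F, the left side is true but the right side is false.

[⇐] This fails. Under t = F, p = T, s = T, the left side is false but the right side is true.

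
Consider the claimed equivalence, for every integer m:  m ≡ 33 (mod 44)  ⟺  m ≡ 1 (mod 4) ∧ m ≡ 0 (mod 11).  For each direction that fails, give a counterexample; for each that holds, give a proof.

Both directions hold; the statement is true.

Forward direction. Suppose m ≡ 33 (mod 44); write m = 44j + 33. Since 4 ∣ 44, reducing mod 4 gives m ≡ 33 ≡ 1 (mod 4); since 11 ∣ 44, reducing mod 11 gives m ≡ 33 ≡ 0 (mod 11).

Converse. If m ≡ 1 (mod 4) and m ≡ 0 (mod 11), then by the Chinese remainder theorem m ≡ 33 (mod 44). This is exactly m ≡ 33 (mod 44).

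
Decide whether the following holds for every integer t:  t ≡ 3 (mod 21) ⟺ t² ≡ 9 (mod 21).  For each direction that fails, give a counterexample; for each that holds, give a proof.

(⟸) This fails: take t = 18. Then 18² = 324 ≡ 9 (mod 21), yet 18 ≡ 18 (mod 21), not 3.

(⟹) Suppose t ≡ 3 (mod 21). Write t = 21j + 3. Then (21j + 3)² = 441j² + 126j + 9 = 21(21j² + 6j) + 9, so t² ≡ 9 (mod 21).

The forward direction holds; the converse fails.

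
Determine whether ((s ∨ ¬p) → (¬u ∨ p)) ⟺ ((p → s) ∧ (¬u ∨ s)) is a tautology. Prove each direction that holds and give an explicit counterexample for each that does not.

(⟹) This fails. Under u = F, s = F, p = T, the left side is true but the right side is false.

(⟸) This fails. Under u = T, s = T, p = F, the left side is false but the right side is true.

Neither implication holds.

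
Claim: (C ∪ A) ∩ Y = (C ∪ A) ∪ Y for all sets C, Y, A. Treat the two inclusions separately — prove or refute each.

Reverse inclusion. This inclusion fails. Take C = {1}, Y = ∅, A = ∅; then 1 ∈ (C ∪ A) ∪ Y but 1 ∉ (C ∪ A) ∩ Y.

Forward inclusion. Let x ∈ (C ∪ A) ∩ Y. Then either x ∈ C ∩ Y and x ∉ A; or x ∈ Y ∩ A and x ∉ C; or x ∈ C ∩ Y ∩ A. In each case x ∈ (C ∪ A) ∪ Y, so (C ∪ A) ∩ Y ⊆ (C ∪ A) ∪ Y.

(⊆) holds; (⊇) fails.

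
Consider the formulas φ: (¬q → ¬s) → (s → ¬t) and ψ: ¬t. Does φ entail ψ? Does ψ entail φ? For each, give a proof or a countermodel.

(⇒) fails; (⇐) holds.

[⇒] This fails. Under t = T, q = F, s = F, the left side is true but the right side is false.

[⇐] Assume the antecedent. If t is true, the antecedent cannot hold. If t is false, (¬q → ¬s) → (s → ¬t) reduces to true regardless of the other variables. Either way (¬q → ¬s) → (s → ¬t) holds.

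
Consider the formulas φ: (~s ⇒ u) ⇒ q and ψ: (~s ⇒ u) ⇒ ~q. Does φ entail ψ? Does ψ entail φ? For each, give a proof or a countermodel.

(⟹) This fails. Under u = T, s = F, q = T, the left side is true but the right side is false.

(⟸) This fails. Under u = T, s = F, q = F, the left side is false but the right side is true.

Neither implication holds.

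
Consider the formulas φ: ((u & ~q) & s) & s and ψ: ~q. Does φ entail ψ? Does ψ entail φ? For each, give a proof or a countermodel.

Only the forward direction holds.

(⟹) Assume the antecedent. If q is true, the antecedent cannot hold. If q is false, ~q reduces to true regardless of the other variables. Either way ~q holds.

(⟸) This fails. Under q = F, s = F, u = F, the left side is false but the right side is true.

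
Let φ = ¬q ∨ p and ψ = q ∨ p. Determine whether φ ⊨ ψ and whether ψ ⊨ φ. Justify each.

[⇒] This fails. Under p = F, q = F, the left side is true but the right side is false.

[⇐] This fails. Under p = F, q = T, the left side is false but the right side is true.

Both directions fail.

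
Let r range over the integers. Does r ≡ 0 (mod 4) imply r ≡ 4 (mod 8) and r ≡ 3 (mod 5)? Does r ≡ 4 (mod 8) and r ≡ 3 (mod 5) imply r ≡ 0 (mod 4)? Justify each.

(→) This fails: r = 0 gives 0 ≡ 0 (mod 4) but 0 ≡ 0 (mod 8), so the conjunction on the right does not hold.

(←) Conversely, if r ≡ 4 (mod 8) and r ≡ 3 (mod 5), then by the Chinese remainder theorem r ≡ 28 (mod 40). Since 28 ≡ 0 (mod 4) and 4 ∣ 40, we get r ≡ 0 (mod 4).

Only the converse holds.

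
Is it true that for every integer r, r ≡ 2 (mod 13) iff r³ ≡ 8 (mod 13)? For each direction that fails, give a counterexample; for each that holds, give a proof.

Only the forward direction holds.

(⟸) This fails: take r = 5. Then 5³ = 125 ≡ 8 (mod 13), yet 5 ≡ 5 (mod 13), not 2.

(⟹) Suppose r ≡ 2 (mod 13). Write r = 13j + 2. Then (13j + 2)³ = 2197j³ + 1014j² + 156j + 8 = 13(169j³ + 78j² + 12j) + 8, so r³ ≡ 8 (mod 13).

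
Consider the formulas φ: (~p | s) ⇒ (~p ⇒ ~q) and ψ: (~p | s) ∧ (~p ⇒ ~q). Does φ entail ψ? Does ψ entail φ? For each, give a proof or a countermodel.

Not equivalent: only (⇐) holds.

(⟹) This fails. Under p = T, s = F, q = F, the left side is true but the right side is false.

(⟸) Assume the antecedent. If p is true, (~p | s) ⇒ (~p ⇒ ~q) reduces to true regardless of the other variables. If p is false, the antecedent forces (p = F, s = F, q = F) or (p = F, s = T, q = F), and (~p | s) ⇒ (~p ⇒ ~q) holds there. Either way (~p | s) ⇒ (~p ⇒ ~q) holds.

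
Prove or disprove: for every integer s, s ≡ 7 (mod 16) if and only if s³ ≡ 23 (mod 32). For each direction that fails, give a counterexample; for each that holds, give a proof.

Converse. The residues r modulo 32 with r³ ≡ 23 (mod 32) are exactly {7}, and each is ≡ 7 (mod 16).

Forward direction. This fails: take s = 23. Then 23 ≡ 7 (mod 16), but 23³ = 12167 ≡ 7 (mod 32), not 23.

(⇒) fails; (⇐) holds.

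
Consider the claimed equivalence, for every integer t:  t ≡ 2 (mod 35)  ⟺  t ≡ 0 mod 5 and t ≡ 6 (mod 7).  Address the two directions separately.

(⇒) This fails: t = 2 gives 2 ≡ 2 (mod 35) but 2 ≡ 2 (mod 5), so the conjunction on the right does not hold.

(⇐) This fails: t = 20 satisfies both congruences on the right (20 ≡ 0 mod 5 and 20 ≡ 6 mod 7) yet 20 ≡ 20 (mod 35), not 2.

Neither direction holds.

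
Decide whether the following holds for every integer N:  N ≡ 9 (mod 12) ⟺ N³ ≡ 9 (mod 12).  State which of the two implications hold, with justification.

Forward direction. Suppose N ≡ 9 (mod 12). Write N = 12j + 9. Then (12j + 9)³ = 1728j³ + 3888j² + 2916j + 729 = 12(144j³ + 324j² + 243j + 60) + 9, so N³ ≡ 9 (mod 12).

Converse. For the converse, argue contrapositively. If N ≢ 9 (mod 12), then N is congruent to one of 0, 1, 2, 3, 4, 5, 6, 7, 8, 10, 11 modulo 12, and these give N³ ≡ 0, 1, 8, 3, 4, 5, 0, 7, 8, 4, 11 respectively — never 9.

The biconditional holds.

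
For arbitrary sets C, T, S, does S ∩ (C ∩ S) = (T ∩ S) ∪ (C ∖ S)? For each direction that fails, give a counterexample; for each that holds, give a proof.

Both inclusions fail.

(⊆) This inclusion fails. Take C = {1}, T = ∅, S = {1}; then 1 ∈ S ∩ (C ∩ S) but 1 ∉ (T ∩ S) ∪ (C ∖ S).

(⊇) This inclusion fails. Take C = {1}, T = ∅, S = ∅; then 1 ∈ (T ∩ S) ∪ (C ∖ S) but 1 ∉ S ∩ (C ∩ S).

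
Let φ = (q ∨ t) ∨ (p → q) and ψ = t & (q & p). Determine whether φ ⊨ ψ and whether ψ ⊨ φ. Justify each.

The forward direction fails; the converse holds.

(⇒) This fails. Under p = F, t = F, q = F, the left side is true but the right side is false.

(⇐) Assume the antecedent. If p is true, the antecedent forces (p = T, t = T, q = T), and (q ∨ t) ∨ (p → q) holds there. If p is false, the antecedent cannot hold. Either way (q ∨ t) ∨ (p → q) holds.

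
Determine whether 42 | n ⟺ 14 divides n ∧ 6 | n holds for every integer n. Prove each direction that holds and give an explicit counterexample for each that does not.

Forward direction. If 42 ∣ n, write n = 42q. Since 42 = 3·14, n = 14·(3q), so 14 ∣ n; and since 42 = 7·6, n = 6·(7q), so 6 ∣ n.

Converse. Suppose 14 ∣ n and 6 ∣ n. Any common multiple of 14 and 6 is a multiple of their lcm; here lcm(14, 6) = 14·6/gcd(14, 6) = 84/2 = 42, so 42 ∣ n.

Both directions hold.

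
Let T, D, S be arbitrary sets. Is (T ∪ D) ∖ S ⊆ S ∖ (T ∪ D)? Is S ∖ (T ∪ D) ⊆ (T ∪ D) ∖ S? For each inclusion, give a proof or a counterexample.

Forward inclusion. This inclusion fails. Take T = {1}, D = ∅, S = ∅; then 1 ∈ (T ∪ D) ∖ S but 1 ∉ S ∖ (T ∪ D).

Reverse inclusion. This inclusion fails. Take T = ∅, D = ∅, S = {1}; then 1 ∈ S ∖ (T ∪ D) but 1 ∉ (T ∪ D) ∖ S.

Neither inclusion holds.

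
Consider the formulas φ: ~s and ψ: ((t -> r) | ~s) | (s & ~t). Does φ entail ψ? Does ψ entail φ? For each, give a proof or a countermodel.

The forward direction holds; the converse fails.

(⇐) This fails. Under s = T, r = F, t = F, the left side is false but the right side is true.

(⇒) Assume the antecedent. If s is true, the antecedent cannot hold. If s is false, ((t -> r) | ~s) | (s & ~t) reduces to true regardless of the other variables. Either way ((t -> r) | ~s) | (s & ~t) holds.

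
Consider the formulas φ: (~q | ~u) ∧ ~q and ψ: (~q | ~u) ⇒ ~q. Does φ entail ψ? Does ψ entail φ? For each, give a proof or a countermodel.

(→) Assume the antecedent. If q is true, the antecedent cannot hold. If q is false, (~q | ~u) ⇒ ~q reduces to true regardless of the other variables. Either way (~q | ~u) ⇒ ~q holds.

(←) This fails. Under q = T, u = T, the left side is false but the right side is true.

Only the forward direction holds.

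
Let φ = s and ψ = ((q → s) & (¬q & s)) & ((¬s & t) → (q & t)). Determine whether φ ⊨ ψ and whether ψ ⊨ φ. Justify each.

(⇒) This fails. Under q = T, t = F, s = T, the left side is true but the right side is false.

(⇐) Assume the antecedent. If q is true, the antecedent cannot hold. If q is false, the antecedent forces (q = F, t = F, s = T) or (q = F, t = T, s = T), and s holds there. Either way s holds.

Only the converse holds.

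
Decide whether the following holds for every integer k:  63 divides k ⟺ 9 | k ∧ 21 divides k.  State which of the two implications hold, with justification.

[⇒] If 63 ∣ k, write k = 63q. Since 63 = 7·9, k = 9·(7q), so 9 ∣ k; and since 63 = 3·21, k = 21·(3q), so 21 ∣ k.

[⇐] Suppose 9 ∣ k and 21 ∣ k. Any common multiple of 9 and 21 is a multiple of their lcm; here lcm(9, 21) = 9·21/gcd(9, 21) = 189/3 = 63, so 63 ∣ k.

Both directions hold; the statement is true.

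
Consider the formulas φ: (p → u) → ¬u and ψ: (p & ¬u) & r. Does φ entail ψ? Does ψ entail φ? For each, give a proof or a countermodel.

The forward direction fails; the converse holds.

(→) This fails. Under r = F, u = F, p = F, the left side is true but the right side is false.

(←) Assume the antecedent. If r is true, the antecedent forces (r = T, u = F, p = T), and (p → u) → ¬u holds there. If r is false, the antecedent cannot hold. Either way (p → u) → ¬u holds.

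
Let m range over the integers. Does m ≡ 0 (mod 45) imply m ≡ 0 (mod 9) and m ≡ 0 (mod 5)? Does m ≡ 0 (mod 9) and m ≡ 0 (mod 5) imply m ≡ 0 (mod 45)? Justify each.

Equivalent; both directions hold.

[⇒] Suppose m ≡ 0 (mod 45); write m = 45j + 0. Since 9 ∣ 45, reducing mod 9 gives m ≡ 0 (mod 9); since 5 ∣ 45, reducing mod 5 gives m ≡ 0 (mod 5).

[⇐] Conversely, if m ≡ 0 (mod 9) and m ≡ 0 (mod 5), then by the Chinese remainder theorem m ≡ 0 (mod 45). This is exactly m ≡ 0 (mod 45).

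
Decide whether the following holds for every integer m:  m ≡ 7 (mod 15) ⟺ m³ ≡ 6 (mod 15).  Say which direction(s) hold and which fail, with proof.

[⇒] This fails: take m = 7. Then 7 ≡ 7 (mod 15), but 7³ = 343 ≡ 13 (mod 15), not 6.

[⇐] This fails: take m = 6. Then 6³ = 216 ≡ 6 (mod 15), yet 6 ≡ 6 (mod 15), not 7.

(⇒) fails and (⇐) fails.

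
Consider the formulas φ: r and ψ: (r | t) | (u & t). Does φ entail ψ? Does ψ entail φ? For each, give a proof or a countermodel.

(⇒) holds; (⇐) fails.

(⟹) Assume the antecedent. If r is true, (r | t) | (u & t) reduces to true regardless of the other variables. If r is false, the antecedent cannot hold. Either way (r | t) | (u & t) holds.

(⟸) This fails. Under r = F, t = T, u = F, the left side is false but the right side is true.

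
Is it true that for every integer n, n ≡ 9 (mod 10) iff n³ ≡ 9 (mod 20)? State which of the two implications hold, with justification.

Only the reverse direction holds.

(⇒) This fails: take n = 19. Then 19 ≡ 9 (mod 10), but 19³ = 6859 ≡ 19 (mod 20), not 9.

(⇐) Conversely, the residues r modulo 20 with r³ ≡ 9 (mod 20) are exactly {9}, and each is ≡ 9 (mod 10).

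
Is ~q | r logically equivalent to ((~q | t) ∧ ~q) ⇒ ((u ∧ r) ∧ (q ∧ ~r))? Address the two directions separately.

(⇒) This fails. Under u = F, t = F, r = F, q = F, the left side is true but the right side is false.

(⇐) This fails. Under u = F, t = F, r = F, q = T, the left side is false but the right side is true.

Neither implication holds.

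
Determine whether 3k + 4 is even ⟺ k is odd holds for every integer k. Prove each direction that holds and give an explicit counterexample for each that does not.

(→) This fails: k = 6 gives 3k + 4 = 22, which is even, but 6 is even, not odd.

(←) This also fails: k = 3 is odd, but 3k + 4 = 13 is odd, not even.

Both directions fail.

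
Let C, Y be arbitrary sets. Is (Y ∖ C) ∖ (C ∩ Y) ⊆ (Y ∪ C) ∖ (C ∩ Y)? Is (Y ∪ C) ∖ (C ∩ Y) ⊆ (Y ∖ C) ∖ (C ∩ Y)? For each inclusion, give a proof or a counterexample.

(⟹) Let x ∈ (Y ∖ C) ∖ (C ∩ Y). Then x ∈ Y and x ∉ C, from which x ∈ (Y ∪ C) ∖ (C ∩ Y).

(⟸) This inclusion fails. Take C = {1}, Y = ∅; then 1 ∈ (Y ∪ C) ∖ (C ∩ Y) but 1 ∉ (Y ∖ C) ∖ (C ∩ Y).

Only the forward inclusion holds.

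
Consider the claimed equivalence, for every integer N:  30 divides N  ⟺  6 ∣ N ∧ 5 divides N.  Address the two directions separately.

(⟸) Suppose 6 ∣ N and 5 ∣ N. Any common multiple of 6 and 5 is a multiple of their lcm; here gcd(6, 5) = 1, so lcm(6, 5) = 6·5 = 30, so 30 ∣ N.

(⟹) If 30 ∣ N, write N = 30q. Since 30 = 5·6, N = 6·(5q), so 6 ∣ N; and since 30 = 6·5, N = 5·(6q), so 5 ∣ N.

Both implications hold.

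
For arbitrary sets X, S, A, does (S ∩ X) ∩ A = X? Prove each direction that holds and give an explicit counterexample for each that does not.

(⟹) Let x ∈ (S ∩ X) ∩ A. Then x ∈ X ∩ S ∩ A, from which x ∈ X.

(⟸) This inclusion fails. Take X = {1}, S = ∅, A = ∅; then 1 ∈ X but 1 ∉ (S ∩ X) ∩ A.

(⊆) holds; (⊇) fails.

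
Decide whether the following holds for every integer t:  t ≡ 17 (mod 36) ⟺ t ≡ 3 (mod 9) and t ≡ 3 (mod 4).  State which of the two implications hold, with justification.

(⇒) fails and (⇐) fails.

Forward direction. This fails: t = 17 gives 17 ≡ 17 (mod 36) but 17 ≡ 8 (mod 9), so the conjunction on the right does not hold.

Converse. This fails: t = 3 satisfies both congruences on the right (3 ≡ 3 mod 9 and 3 ≡ 3 mod 4) yet 3 ≡ 3 (mod 36), not 17.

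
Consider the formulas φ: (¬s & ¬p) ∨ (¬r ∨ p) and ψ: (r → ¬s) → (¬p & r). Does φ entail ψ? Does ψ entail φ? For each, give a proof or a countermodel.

Both directions fail.

[⇒] This fails. Under s = F, r = F, p = F, the left side is true but the right side is false.

[⇐] This fails. Under s = T, r = T, p = F, the left side is false but the right side is true.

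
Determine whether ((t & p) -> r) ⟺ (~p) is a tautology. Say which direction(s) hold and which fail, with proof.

Only the converse holds.

(→) This fails. Under r = F, p = T, t = F, the left side is true but the right side is false.

(←) Assume the antecedent. If r is true, (t & p) -> r reduces to true regardless of the other variables. If r is false, the antecedent forces (r = F, p = F, t = F) or (r = F, p = F, t = T), and (t & p) -> r holds there. Either way (t & p) -> r holds.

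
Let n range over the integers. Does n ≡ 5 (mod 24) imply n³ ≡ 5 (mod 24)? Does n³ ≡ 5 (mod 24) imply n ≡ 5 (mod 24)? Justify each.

(←) Suppose n³ ≡ 5 (mod 24). The only residue r in {0, …, 23} with r³ ≡ 5 (mod 24) is r = 5, so n ≡ 5 (mod 24).

(→) Suppose n ≡ 5 (mod 24). Write n = 24j + 5. Then (24j + 5)³ = 13824j³ + 8640j² + 1800j + 125 = 24(576j³ + 360j² + 75j + 5) + 5, so n³ ≡ 5 (mod 24).

Both directions hold; the statement is true.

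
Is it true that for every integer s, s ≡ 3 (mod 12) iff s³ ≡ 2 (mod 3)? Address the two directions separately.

Both directions fail.

Forward direction. This fails: take s = 3. Then 3 ≡ 3 (mod 12), but 3³ = 27 ≡ 0 (mod 3), not 2.

Converse. This fails: take s = 2. Then 2³ = 8 ≡ 2 (mod 3), yet 2 ≡ 2 (mod 12), not 3.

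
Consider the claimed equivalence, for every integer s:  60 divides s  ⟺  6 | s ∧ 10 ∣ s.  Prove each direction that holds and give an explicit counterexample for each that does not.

(⇒) If 60 ∣ s, write s = 60q. Since 60 = 10·6, s = 6·(10q), so 6 ∣ s; and since 60 = 6·10, s = 10·(6q), so 10 ∣ s.

(⇐) This fails: take s = 30. Both 6 ∣ 30 and 10 ∣ 30, yet 30 is not a multiple of 60 (since 30 = 0·60 + 30), so 60 ∤ 30.

The forward direction holds; the converse fails.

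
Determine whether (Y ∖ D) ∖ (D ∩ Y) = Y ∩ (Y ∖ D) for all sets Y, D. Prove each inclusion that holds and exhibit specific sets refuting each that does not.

Forward inclusion. Let x ∈ (Y ∖ D) ∖ (D ∩ Y). Then x ∈ Y and x ∉ D, from which x ∈ Y ∩ (Y ∖ D).

Reverse inclusion. Let x ∈ Y ∩ (Y ∖ D). Then x ∈ Y and x ∉ D, from which x ∈ (Y ∖ D) ∖ (D ∩ Y).

The two sets are equal.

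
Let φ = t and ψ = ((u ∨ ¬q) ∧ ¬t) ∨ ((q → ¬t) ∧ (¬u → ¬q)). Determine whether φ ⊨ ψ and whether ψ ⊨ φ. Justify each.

(⇒) This fails. Under u = F, t = T, q = T, the left side is true but the right side is false.

(⇐) This fails. Under u = F, t = F, q = F, the left side is false but the right side is true.

Neither implication holds.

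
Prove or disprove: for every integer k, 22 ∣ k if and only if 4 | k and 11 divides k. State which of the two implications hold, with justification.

The forward direction fails; the converse holds.

[⇒] This fails: take k = 22. Certainly 22 ∣ 22, but 4 ∤ 22.

[⇐] Suppose 4 ∣ k and 11 ∣ k. Any common multiple of 4 and 11 is a multiple of their lcm; here gcd(4, 11) = 1, so lcm(4, 11) = 4·11 = 44, so 44 ∣ k. Since 22 ∣ 44, it follows that 22 ∣ k.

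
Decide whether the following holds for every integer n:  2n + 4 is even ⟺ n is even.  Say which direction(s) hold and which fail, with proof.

Only the reverse direction holds.

(⟹) This fails: take n = 1. Then 2n + 4 = 6, which is even, yet n = 1 is odd, not even.

(⟸) Suppose n is even. Since 2 is even, 2n is even for every n, so 2n + 4 has the same parity as 4, which is even. Hence 2n + 4 is even.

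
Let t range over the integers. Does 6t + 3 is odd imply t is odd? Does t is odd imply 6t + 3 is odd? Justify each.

[⇒] This fails: take t = 0. Then 6t + 3 = 3, which is odd, yet t = 0 is even, not odd.

[⇐] Suppose t is odd. Since 6 is even, 6t is even for every t, so 6t + 3 has the same parity as 3, which is odd. Hence 6t + 3 is odd.

The forward direction fails; the converse holds.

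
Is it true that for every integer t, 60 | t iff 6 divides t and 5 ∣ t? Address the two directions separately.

(⇒) holds; (⇐) fails.

(→) If 60 ∣ t, write t = 60q. Since 60 = 10·6, t = 6·(10q), so 6 ∣ t; and since 60 = 12·5, t = 5·(12q), so 5 ∣ t.

(←) This fails: take t = 30. Both 6 ∣ 30 and 5 ∣ 30, yet 30 is not a multiple of 60 (since 30 = 0·60 + 30), so 60 ∤ 30.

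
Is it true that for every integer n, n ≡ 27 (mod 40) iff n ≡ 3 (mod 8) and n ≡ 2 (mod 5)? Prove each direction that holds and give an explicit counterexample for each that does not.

(⟹) Suppose n ≡ 27 (mod 40); write n = 40j + 27. Since 8 ∣ 40, reducing mod 8 gives n ≡ 27 ≡ 3 (mod 8); since 5 ∣ 40, reducing mod 5 gives n ≡ 27 ≡ 2 (mod 5).

(⟸) Conversely, if n ≡ 3 (mod 8) and n ≡ 2 (mod 5), then by the Chinese remainder theorem n ≡ 27 (mod 40). This is exactly n ≡ 27 (mod 40).

Both implications hold.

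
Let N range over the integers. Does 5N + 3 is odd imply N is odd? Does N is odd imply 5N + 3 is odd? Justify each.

Forward direction. This fails: N = 0 gives 5N + 3 = 3, which is odd, but 0 is even, not odd.

Converse. This also fails: N = 7 is odd, but 5N + 3 = 38 is even, not odd.

Neither direction holds.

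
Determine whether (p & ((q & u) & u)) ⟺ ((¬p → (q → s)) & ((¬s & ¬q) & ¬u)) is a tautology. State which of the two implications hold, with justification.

Neither direction holds.

(⟹) This fails. Under u = T, s = F, q = T, p = T, the left side is true but the right side is false.

(⟸) This fails. Under u = F, s = F, q = F, p = F, the left side is false but the right side is true.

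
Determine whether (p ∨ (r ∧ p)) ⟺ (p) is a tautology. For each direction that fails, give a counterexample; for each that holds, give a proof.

Both directions hold.

[⇒] Assume the antecedent. If r is true, the antecedent forces (r = T, p = T), and p holds there. If r is false, the antecedent forces (r = F, p = T), and p holds there. Either way p holds.

[⇐] Assume the antecedent. If r is true, the antecedent forces (r = T, p = T), and p ∨ (r ∧ p) holds there. If r is false, the antecedent forces (r = F, p = T), and p ∨ (r ∧ p) holds there. Either way p ∨ (r ∧ p) holds.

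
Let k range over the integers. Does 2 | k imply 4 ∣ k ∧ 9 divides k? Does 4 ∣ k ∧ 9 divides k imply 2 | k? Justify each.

Not equivalent: only (⇐) holds.

(⟸) Suppose 4 ∣ k and 9 ∣ k. Any common multiple of 4 and 9 is a multiple of their lcm; here gcd(4, 9) = 1, so lcm(4, 9) = 4·9 = 36, so 36 ∣ k. Since 2 ∣ 36, it follows that 2 ∣ k.

(⟹) This fails: take k = 2. Certainly 2 ∣ 2, but 4 ∤ 2.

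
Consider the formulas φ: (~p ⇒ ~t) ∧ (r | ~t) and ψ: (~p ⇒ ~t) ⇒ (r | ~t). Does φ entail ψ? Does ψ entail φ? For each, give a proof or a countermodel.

Converse. This fails. Under r = F, t = T, p = F, the left side is false but the right side is true.

Forward direction. Assume the antecedent. If r is true, (~p ⇒ ~t) ⇒ (r | ~t) reduces to true regardless of the other variables. If r is false, the antecedent forces (r = F, t = F, p = F) or (r = F, t = F, p = T), and (~p ⇒ ~t) ⇒ (r | ~t) holds there. Either way (~p ⇒ ~t) ⇒ (r | ~t) holds.

Not equivalent: only (⇒) holds.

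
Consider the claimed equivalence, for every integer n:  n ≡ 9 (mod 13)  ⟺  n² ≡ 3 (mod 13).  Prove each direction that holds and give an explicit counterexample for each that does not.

Only the forward implication holds.

(⟹) Suppose n ≡ 9 (mod 13). Write n = 13j + 9. Then (13j + 9)² = 169j² + 234j + 81 = 13(13j² + 18j + 6) + 3, so n² ≡ 3 (mod 13).

(⟸) This fails: take n = 4. Then 4² = 16 ≡ 3 (mod 13), yet 4 ≡ 4 (mod 13), not 9.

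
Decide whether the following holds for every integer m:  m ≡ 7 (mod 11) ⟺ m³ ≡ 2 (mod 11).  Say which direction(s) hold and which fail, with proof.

The biconditional holds.

(→) Suppose m ≡ 7 (mod 11). Write m = 11j + 7. Then (11j + 7)³ = 1331j³ + 2541j² + 1617j + 343 = 11(121j³ + 231j² + 147j + 31) + 2, so m³ ≡ 2 (mod 11).

(←) Conversely, suppose m³ ≡ 2 (mod 11). The only residue r in {0, …, 10} with r³ ≡ 2 (mod 11) is r = 7, so m ≡ 7 (mod 11).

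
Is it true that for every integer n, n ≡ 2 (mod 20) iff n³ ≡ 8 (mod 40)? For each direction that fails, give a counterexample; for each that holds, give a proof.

(⇒) holds; (⇐) fails.

Forward direction. Suppose n ≡ 2 (mod 20). Working modulo 40, n ∈ {2, 22}; for each such r, r³ ≡ 8 (mod 40).

Converse. This fails: take n = 12. Then 12³ = 1728 ≡ 8 (mod 40), yet 12 ≡ 12 (mod 20), not 2.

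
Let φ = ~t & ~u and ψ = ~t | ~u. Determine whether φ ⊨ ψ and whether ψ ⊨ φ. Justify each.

(⇒) holds; (⇐) fails.

(→) Assume the antecedent. If t is true, the antecedent cannot hold. If t is false, ~t | ~u reduces to true regardless of the other variables. Either way ~t | ~u holds.

(←) This fails. Under t = T, u = F, the left side is false but the right side is true.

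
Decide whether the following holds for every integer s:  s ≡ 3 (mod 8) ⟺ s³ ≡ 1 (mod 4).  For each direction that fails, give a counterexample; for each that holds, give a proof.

(⇒) fails and (⇐) fails.

[⇒] This fails: take s = 3. Then 3 ≡ 3 (mod 8), but 3³ = 27 ≡ 3 (mod 4), not 1.

[⇐] This fails: take s = 1. Then 1³ = 1 ≡ 1 (mod 4), yet 1 ≡ 1 (mod 8), not 3.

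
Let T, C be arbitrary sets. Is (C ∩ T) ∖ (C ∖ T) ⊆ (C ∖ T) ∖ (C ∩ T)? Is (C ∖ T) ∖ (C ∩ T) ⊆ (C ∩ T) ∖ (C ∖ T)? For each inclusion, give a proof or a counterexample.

(⊆) This inclusion fails. Take T = {1}, C = {1}; then 1 ∈ (C ∩ T) ∖ (C ∖ T) but 1 ∉ (C ∖ T) ∖ (C ∩ T).

(⊇) This inclusion fails. Take T = ∅, C = {1}; then 1 ∈ (C ∖ T) ∖ (C ∩ T) but 1 ∉ (C ∩ T) ∖ (C ∖ T).

Neither inclusion holds.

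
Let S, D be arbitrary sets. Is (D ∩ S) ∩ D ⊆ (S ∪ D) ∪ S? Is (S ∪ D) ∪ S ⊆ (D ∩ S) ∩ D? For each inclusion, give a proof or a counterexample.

The sets are not equal: only the forward inclusion holds.

Forward inclusion. Let x ∈ (D ∩ S) ∩ D. Then x ∈ S ∩ D, from which x ∈ (S ∪ D) ∪ S.

Reverse inclusion. This inclusion fails. Take S = {1}, D = ∅; then 1 ∈ (S ∪ D) ∪ S but 1 ∉ (D ∩ S) ∩ D.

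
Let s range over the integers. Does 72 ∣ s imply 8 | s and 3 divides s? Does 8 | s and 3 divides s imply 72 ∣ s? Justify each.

Converse. This fails: take s = 24. Both 8 ∣ 24 and 3 ∣ 24, yet 24 is not a multiple of 72 (since 24 = 0·72 + 24), so 72 ∤ 24.

Forward direction. If 72 ∣ s, write s = 72q. Since 72 = 9·8, s = 8·(9q), so 8 ∣ s; and since 72 = 24·3, s = 3·(24q), so 3 ∣ s.

Only the forward direction holds.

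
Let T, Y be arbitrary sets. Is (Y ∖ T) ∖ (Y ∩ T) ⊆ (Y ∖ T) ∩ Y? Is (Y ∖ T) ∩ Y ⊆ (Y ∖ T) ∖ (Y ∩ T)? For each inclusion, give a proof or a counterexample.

Forward inclusion. Let x ∈ (Y ∖ T) ∖ (Y ∩ T). Then x ∈ Y and x ∉ T, from which x ∈ (Y ∖ T) ∩ Y.

Reverse inclusion. Let x ∈ (Y ∖ T) ∩ Y. Then x ∈ Y and x ∉ T, from which x ∈ (Y ∖ T) ∖ (Y ∩ T).

The two sets are equal.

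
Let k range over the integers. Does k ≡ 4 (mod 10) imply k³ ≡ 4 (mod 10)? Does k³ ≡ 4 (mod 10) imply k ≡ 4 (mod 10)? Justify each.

(→) Suppose k ≡ 4 (mod 10). Write k = 10j + 4. Then (10j + 4)³ = 1000j³ + 1200j² + 480j + 64 = 10(100j³ + 120j² + 48j + 6) + 4, so k³ ≡ 4 (mod 10).

(←) Conversely, suppose k³ ≡ 4 (mod 10). The only residue r in {0, …, 9} with r³ ≡ 4 (mod 10) is r = 4, so k ≡ 4 (mod 10).

Both directions hold; the statement is true.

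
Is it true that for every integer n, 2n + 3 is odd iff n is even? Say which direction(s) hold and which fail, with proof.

(⟸) Suppose n is even. Since 2 is even, 2n is even for every n, so 2n + 3 has the same parity as 3, which is odd. Hence 2n + 3 is odd.

(⟹) This fails: take n = 5. Then 2n + 3 = 13, which is odd, yet n = 5 is odd, not even.

The forward direction fails; the converse holds.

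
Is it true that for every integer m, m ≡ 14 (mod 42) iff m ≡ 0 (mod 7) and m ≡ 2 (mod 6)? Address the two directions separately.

Both implications hold.

(⟸) If m ≡ 0 (mod 7) and m ≡ 2 (mod 6), then by the Chinese remainder theorem m ≡ 14 (mod 42). This is exactly m ≡ 14 (mod 42).

(⟹) Suppose m ≡ 14 (mod 42); write m = 42j + 14. Since 7 ∣ 42, reducing mod 7 gives m ≡ 14 ≡ 0 (mod 7); since 6 ∣ 42, reducing mod 6 gives m ≡ 14 ≡ 2 (mod 6).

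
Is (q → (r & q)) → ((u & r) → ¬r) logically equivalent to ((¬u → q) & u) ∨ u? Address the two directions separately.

Both directions fail.

[⇒] This fails. Under r = F, q = F, u = F, the left side is true but the right side is false.

[⇐] This fails. Under r = T, q = F, u = T, the left side is false but the right side is true.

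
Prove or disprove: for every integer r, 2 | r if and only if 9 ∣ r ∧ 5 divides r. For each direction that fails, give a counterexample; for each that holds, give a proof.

(→) This fails: take r = 2. Certainly 2 ∣ 2, but 9 ∤ 2.

(←) This fails: take r = 45. Both 9 ∣ 45 and 5 ∣ 45, yet 45 is not a multiple of 2 (since 45 = 22·2 + 1), so 2 ∤ 45.

(⇒) fails and (⇐) fails.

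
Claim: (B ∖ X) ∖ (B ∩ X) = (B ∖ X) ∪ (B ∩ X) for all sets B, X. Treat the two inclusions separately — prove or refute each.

(⊆) holds; (⊇) fails.

(⊆) Let x ∈ (B ∖ X) ∖ (B ∩ X). Then x ∈ B and x ∉ X, from which x ∈ (B ∖ X) ∪ (B ∩ X).

(⊇) This inclusion fails. Take B = {1}, X = {1}; then 1 ∈ (B ∖ X) ∪ (B ∩ X) but 1 ∉ (B ∖ X) ∖ (B ∩ X).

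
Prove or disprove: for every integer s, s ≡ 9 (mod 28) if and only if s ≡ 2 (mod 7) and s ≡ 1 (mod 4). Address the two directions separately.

The biconditional holds.

[⇒] Suppose s ≡ 9 (mod 28); write s = 28j + 9. Since 7 ∣ 28, reducing mod 7 gives s ≡ 9 ≡ 2 (mod 7); since 4 ∣ 28, reducing mod 4 gives s ≡ 9 ≡ 1 (mod 4).

[⇐] Conversely, if s ≡ 2 (mod 7) and s ≡ 1 (mod 4), then by the Chinese remainder theorem s ≡ 9 (mod 28). This is exactly s ≡ 9 (mod 28).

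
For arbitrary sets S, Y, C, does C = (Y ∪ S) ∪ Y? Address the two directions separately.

Neither inclusion holds.

Forward inclusion. This inclusion fails. Take S = ∅, Y = ∅, C = {1}; then 1 ∈ C but 1 ∉ (Y ∪ S) ∪ Y.

Reverse inclusion. This inclusion fails. Take S = {1}, Y = ∅, C = ∅; then 1 ∈ (Y ∪ S) ∪ Y but 1 ∉ C.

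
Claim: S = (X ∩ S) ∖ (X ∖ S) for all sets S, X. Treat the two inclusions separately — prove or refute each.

Only the reverse inclusion holds.

(⊆) This inclusion fails. Take S = {1}, X = ∅; then 1 ∈ S but 1 ∉ (X ∩ S) ∖ (X ∖ S).

(⊇) Let x ∈ (X ∩ S) ∖ (X ∖ S). Then x ∈ S ∩ X, from which x ∈ S.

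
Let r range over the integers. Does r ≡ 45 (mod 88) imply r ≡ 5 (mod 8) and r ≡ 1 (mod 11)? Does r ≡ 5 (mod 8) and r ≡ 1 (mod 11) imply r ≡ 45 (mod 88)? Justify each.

The biconditional holds.

(→) Suppose r ≡ 45 (mod 88); write r = 88j + 45. Since 8 ∣ 88, reducing mod 8 gives r ≡ 45 ≡ 5 (mod 8); since 11 ∣ 88, reducing mod 11 gives r ≡ 45 ≡ 1 (mod 11).

(←) Conversely, if r ≡ 5 (mod 8) and r ≡ 1 (mod 11), then by the Chinese remainder theorem r ≡ 45 (mod 88). This is exactly r ≡ 45 (mod 88).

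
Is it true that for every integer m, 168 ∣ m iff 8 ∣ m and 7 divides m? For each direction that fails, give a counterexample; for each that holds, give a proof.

(→) If 168 ∣ m, write m = 168q. Since 168 = 21·8, m = 8·(21q), so 8 ∣ m; and since 168 = 24·7, m = 7·(24q), so 7 ∣ m.

(←) This fails: take m = 56. Both 8 ∣ 56 and 7 ∣ 56, yet 56 is not a multiple of 168 (since 56 = 0·168 + 56), so 168 ∤ 56.

Only the forward implication holds.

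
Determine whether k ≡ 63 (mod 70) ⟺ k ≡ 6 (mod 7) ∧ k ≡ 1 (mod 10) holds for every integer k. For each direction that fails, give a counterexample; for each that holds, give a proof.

Both directions fail.

Forward direction. This fails: k = 63 gives 63 ≡ 63 (mod 70) but 63 ≡ 0 (mod 7), so the conjunction on the right does not hold.

Converse. This fails: k = 41 satisfies both congruences on the right (41 ≡ 6 mod 7 and 41 ≡ 1 mod 10) yet 41 ≡ 41 (mod 70), not 63.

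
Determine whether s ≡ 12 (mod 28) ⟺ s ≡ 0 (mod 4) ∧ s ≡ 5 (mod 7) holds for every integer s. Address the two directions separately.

The biconditional holds.

(⟹) Suppose s ≡ 12 (mod 28); write s = 28j + 12. Since 4 ∣ 28, reducing mod 4 gives s ≡ 12 ≡ 0 (mod 4); since 7 ∣ 28, reducing mod 7 gives s ≡ 12 ≡ 5 (mod 7).

(⟸) Conversely, if s ≡ 0 (mod 4) and s ≡ 5 (mod 7), then by the Chinese remainder theorem s ≡ 12 (mod 28). This is exactly s ≡ 12 (mod 28).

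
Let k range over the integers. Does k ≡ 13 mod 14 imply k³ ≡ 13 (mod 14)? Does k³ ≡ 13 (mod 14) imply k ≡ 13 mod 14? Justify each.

Only the forward implication holds.

[⇒] Suppose k ≡ 13 mod 14. Write k = 14j + 13. Then (14j + 13)³ = 2744j³ + 7644j² + 7098j + 2197 = 14(196j³ + 546j² + 507j + 156) + 13, so k³ ≡ 13 (mod 14).

[⇐] This fails: take k = 3. Then 3³ = 27 ≡ 13 (mod 14), yet 3 ≡ 3 (mod 14), not 13.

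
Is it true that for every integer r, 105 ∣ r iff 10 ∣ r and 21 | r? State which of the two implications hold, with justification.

[⇒] This fails: take r = 105. Certainly 105 ∣ 105, but 10 ∤ 105.

[⇐] Suppose 10 ∣ r and 21 ∣ r. Any common multiple of 10 and 21 is a multiple of their lcm; here gcd(10, 21) = 1, so lcm(10, 21) = 10·21 = 210, so 210 ∣ r. Since 105 ∣ 210, it follows that 105 ∣ r.

Not equivalent: only (⇐) holds.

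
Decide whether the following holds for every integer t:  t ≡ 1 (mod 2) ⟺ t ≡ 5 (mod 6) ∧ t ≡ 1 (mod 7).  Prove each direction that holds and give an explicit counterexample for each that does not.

(→) This fails: t = 1 gives 1 ≡ 1 (mod 2) but 1 ≡ 1 (mod 6), so the conjunction on the right does not hold.

(←) Conversely, if t ≡ 5 (mod 6) and t ≡ 1 (mod 7), then by the Chinese remainder theorem t ≡ 29 (mod 42). Since 29 ≡ 1 (mod 2) and 2 ∣ 42, we get t ≡ 1 (mod 2).

Only the converse holds.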